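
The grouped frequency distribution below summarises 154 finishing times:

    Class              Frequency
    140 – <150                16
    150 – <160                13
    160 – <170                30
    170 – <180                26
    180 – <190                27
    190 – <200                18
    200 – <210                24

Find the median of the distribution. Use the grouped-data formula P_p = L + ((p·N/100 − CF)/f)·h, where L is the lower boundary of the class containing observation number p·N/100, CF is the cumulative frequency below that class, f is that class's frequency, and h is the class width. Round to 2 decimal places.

176.92

N = 154; target position k = 50/100 · 154 = 77.
Cumulative frequencies: 16, 29, 59, 85, 112, 130, 154.
Observation 77 falls in the class 170 – <180.
L = 170, CF = 59, f = 26, h = 10.
P50 = 170 + ((77 − 59)/26)·10 = 170 + 6.92308 = 176.923.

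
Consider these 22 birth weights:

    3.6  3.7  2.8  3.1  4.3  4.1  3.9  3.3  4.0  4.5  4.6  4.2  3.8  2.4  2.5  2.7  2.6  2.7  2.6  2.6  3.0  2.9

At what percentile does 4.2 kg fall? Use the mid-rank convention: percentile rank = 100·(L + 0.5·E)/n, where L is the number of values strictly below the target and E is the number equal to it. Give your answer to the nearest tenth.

Sorted: 2.4, 2.5, 2.6, 2.6, 2.6, 2.7, 2.7, 2.8, 2.9, 3.0, 3.1, 3.3, 3.6, 3.7, 3.8, 3.9, 4.0, 4.1, 4.2, 4.3, 4.5, 4.6.
Count below 4.2: L = 18; count equal: E = 1; n = 22.
Percentile rank = 100·(18 + 0.5·1)/22 = 100·18.5/22 = 84.09.

84.1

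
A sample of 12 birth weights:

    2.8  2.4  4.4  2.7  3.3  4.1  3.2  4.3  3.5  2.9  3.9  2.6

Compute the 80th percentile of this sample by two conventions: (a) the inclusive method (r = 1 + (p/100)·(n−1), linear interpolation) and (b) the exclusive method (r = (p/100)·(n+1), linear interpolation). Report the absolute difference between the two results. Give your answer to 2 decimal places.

Sorted: 2.4, 2.6, 2.7, 2.8, 2.9, 3.2, 3.3, 3.5, 3.9, 4.1, 4.3, 4.4.
n = 12.
(a) r = 9.8; between ranks 9 (3.9) and 10 (4.1): 4.06.
(b) r = 10.4; between ranks 10 (4.1) and 11 (4.3): 4.18.
|4.06 − 4.18| = 0.12.

0.12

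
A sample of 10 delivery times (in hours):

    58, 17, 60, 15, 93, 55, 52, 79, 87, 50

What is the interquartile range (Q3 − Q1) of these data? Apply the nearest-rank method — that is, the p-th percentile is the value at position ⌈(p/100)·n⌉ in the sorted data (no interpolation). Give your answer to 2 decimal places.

29.00

Sorted: 15, 17, 50, 52, 55, 58, 60, 79, 87, 93.
n = 10.
P25: rank ⌈25/100·10⌉ = 3 → 50.
P75: rank ⌈75/100·10⌉ = 8 → 79.
Difference: 79 − 50 = 29.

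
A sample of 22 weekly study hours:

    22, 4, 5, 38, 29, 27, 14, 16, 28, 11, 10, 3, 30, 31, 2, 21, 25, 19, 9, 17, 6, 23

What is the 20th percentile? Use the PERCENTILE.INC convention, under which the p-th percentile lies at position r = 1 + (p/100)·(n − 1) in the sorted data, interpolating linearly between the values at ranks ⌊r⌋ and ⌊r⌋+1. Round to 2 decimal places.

6.60

Sorted: 2, 3, 4, 5, 6, 9, 10, 11, 14, 16, 17, 19, 21, 22, 23, 25, 27, 28, 29, 30, 31, 38.
n = 22.
r = 1 + (20/100)·(22 − 1) = 1 + 4.2 = 5.2.
Rank 5 is 6 and rank 6 is 9.
Interpolate: 6 + 0.2·(9 − 6) = 6 + 0.2·3 = 6.6.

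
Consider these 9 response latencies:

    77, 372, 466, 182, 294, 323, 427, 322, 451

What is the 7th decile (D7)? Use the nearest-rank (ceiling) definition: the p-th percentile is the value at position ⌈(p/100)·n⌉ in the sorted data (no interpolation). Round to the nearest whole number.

427

Sorted: 77, 182, 294, 322, 323, 372, 427, 451, 466.
n = 9.
Position = ⌈70/100 · 9⌉ = ⌈6.3⌉ = 7.
The value at rank 7 is 427.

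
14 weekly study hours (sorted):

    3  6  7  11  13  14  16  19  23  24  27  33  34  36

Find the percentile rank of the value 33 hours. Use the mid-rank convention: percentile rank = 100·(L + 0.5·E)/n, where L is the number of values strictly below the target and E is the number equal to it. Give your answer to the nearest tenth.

82.1

Count below 33: L = 11; count equal: E = 1; n = 14.
Percentile rank = 100·(11 + 0.5·1)/14 = 100·11.5/14 = 82.14.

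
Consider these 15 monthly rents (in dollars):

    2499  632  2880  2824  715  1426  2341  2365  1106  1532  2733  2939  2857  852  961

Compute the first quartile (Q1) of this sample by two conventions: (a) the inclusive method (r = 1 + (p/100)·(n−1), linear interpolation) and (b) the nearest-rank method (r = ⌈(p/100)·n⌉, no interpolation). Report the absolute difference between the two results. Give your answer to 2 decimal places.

72.50

Sorted: 632, 715, 852, 961, 1106, 1426, 1532, 2341, 2365, 2499, 2733, 2824, 2857, 2880, 2939.
n = 15.
(a) r = 4.5; between ranks 4 (961) and 5 (1106): 1033.5.
(b) the nearest-rank method: rank 4 → 961.
|1033.5 − 961| = 72.5.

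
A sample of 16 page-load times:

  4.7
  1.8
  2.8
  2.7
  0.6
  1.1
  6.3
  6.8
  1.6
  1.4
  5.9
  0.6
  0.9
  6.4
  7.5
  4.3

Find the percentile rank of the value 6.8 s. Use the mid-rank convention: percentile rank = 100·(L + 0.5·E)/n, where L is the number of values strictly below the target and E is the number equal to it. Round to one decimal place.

Sorted: 0.6, 0.6, 0.9, 1.1, 1.4, 1.6, 1.8, 2.7, 2.8, 4.3, 4.7, 5.9, 6.3, 6.4, 6.8, 7.5.
Count below 6.8: L = 14; count equal: E = 1; n = 16.
Percentile rank = 100·(14 + 0.5·1)/16 = 100·14.5/16 = 90.62.

90.6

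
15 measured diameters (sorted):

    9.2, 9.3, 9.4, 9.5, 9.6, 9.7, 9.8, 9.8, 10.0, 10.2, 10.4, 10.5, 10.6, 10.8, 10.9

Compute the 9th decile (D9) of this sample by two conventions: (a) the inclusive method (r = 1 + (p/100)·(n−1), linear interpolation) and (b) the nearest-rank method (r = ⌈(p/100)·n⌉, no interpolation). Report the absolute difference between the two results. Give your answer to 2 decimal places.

0.08

n = 15.
(a) r = 13.6; between ranks 13 (10.6) and 14 (10.8): 10.72.
(b) the nearest-rank method: rank 14 → 10.8.
|10.72 − 10.8| = 0.08.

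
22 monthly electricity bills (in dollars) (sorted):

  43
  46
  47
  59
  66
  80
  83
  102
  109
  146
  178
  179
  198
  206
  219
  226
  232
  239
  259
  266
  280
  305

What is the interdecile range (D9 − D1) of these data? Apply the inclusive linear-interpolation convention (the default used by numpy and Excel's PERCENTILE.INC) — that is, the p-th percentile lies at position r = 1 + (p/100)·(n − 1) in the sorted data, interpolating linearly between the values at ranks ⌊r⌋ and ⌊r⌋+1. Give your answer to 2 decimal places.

n = 22.
P10: r = 3.1; ranks 3–4 are 47, 59; interpolating gives 48.2.
P90: r = 19.9; ranks 19–20 are 259, 266; interpolating gives 265.3.
Difference: 265.3 − 48.2 = 217.1.

217.10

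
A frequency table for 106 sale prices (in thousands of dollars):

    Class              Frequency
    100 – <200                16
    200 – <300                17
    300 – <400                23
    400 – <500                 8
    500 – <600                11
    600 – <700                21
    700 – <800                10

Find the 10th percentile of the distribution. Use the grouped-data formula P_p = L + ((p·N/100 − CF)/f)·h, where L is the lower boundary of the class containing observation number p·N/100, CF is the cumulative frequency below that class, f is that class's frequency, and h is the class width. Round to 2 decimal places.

166.25

N = 106; target position k = 10/100 · 106 = 10.6.
Cumulative frequencies: 16, 33, 56, 64, 75, 96, 106.
Observation 10.6 falls in the class 100 – <200.
L = 100, CF = 0, f = 16, h = 100.
P10 = 100 + ((10.6 − 0)/16)·100 = 100 + 66.25 = 166.25.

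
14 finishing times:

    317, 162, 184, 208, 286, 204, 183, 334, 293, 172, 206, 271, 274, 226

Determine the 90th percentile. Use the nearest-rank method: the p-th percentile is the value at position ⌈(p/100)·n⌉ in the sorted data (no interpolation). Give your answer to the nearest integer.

317

Sorted: 162, 172, 183, 184, 204, 206, 208, 226, 271, 274, 286, 293, 317, 334.
n = 14.
Position = ⌈90/100 · 14⌉ = ⌈12.6⌉ = 13.
The value at rank 13 is 317.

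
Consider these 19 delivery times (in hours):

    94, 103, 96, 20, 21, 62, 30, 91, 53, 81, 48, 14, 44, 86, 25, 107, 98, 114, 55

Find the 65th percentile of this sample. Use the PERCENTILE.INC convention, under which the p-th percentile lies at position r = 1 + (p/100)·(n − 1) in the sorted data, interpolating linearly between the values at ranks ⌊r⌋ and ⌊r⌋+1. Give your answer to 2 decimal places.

Sorted: 14, 20, 21, 25, 30, 44, 48, 53, 55, 62, 81, 86, 91, 94, 96, 98, 103, 107, 114.
n = 19.
r = 1 + (65/100)·(19 − 1) = 1 + 11.7 = 12.7.
Rank 12 is 86 and rank 13 is 91.
Interpolate: 86 + 0.7·(91 − 86) = 86 + 0.7·5 = 89.5.

89.50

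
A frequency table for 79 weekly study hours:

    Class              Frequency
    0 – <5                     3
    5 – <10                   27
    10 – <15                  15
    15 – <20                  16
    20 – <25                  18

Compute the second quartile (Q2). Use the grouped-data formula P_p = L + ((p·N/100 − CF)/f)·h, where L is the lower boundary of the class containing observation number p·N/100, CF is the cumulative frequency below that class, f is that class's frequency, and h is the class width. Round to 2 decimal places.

N = 79; target position k = 50/100 · 79 = 39.5.
Cumulative frequencies: 3, 30, 45, 61, 79.
Observation 39.5 falls in the class 10 – <15.
L = 10, CF = 30, f = 15, h = 5.
P50 = 10 + ((39.5 − 30)/15)·5 = 10 + 3.16667 = 13.1667.

13.17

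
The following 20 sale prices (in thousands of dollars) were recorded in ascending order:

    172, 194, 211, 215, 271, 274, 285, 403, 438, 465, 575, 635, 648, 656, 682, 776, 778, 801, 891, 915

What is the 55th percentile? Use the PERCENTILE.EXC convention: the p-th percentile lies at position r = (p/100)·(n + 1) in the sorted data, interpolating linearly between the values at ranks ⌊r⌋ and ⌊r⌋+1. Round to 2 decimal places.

n = 20.
r = (55/100)·(20 + 1) = 11.55.
Rank 11 is 575 and rank 12 is 635.
Interpolate: 575 + 0.55·(635 − 575) = 575 + 0.55·60 = 608.

608.00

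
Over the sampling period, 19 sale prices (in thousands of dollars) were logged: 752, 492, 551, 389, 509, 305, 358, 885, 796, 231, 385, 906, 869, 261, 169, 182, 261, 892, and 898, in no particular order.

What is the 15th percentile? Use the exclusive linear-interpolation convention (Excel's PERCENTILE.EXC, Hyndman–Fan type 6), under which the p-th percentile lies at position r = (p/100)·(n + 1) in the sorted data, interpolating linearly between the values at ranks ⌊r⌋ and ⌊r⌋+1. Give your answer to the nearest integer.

231

Sorted: 169, 182, 231, 261, 261, 305, 358, 385, 389, 492, 509, 551, 752, 796, 869, 885, 892, 898, 906.
n = 19.
r = (15/100)·(19 + 1) = 3.
r is an integer, so P15 is the value at rank 3: 231.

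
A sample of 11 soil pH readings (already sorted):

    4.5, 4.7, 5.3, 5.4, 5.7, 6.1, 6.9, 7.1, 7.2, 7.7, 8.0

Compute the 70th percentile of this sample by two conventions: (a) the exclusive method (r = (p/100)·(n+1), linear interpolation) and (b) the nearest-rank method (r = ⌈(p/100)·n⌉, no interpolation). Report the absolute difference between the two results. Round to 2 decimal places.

n = 11.
(a) r = 8.4; between ranks 8 (7.1) and 9 (7.2): 7.14.
(b) the nearest-rank method: rank 8 → 7.1.
|7.14 − 7.1| = 0.04.

0.04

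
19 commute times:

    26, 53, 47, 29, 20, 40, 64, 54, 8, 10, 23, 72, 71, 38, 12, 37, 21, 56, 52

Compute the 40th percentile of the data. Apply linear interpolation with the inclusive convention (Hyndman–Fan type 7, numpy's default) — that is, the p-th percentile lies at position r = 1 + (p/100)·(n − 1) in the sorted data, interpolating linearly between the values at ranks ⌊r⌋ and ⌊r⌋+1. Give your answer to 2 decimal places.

Sorted: 8, 10, 12, 20, 21, 23, 26, 29, 37, 38, 40, 47, 52, 53, 54, 56, 64, 71, 72.
n = 19.
r = 1 + (40/100)·(19 − 1) = 1 + 7.2 = 8.2.
Rank 8 is 29 and rank 9 is 37.
Interpolate: 29 + 0.2·(37 − 29) = 29 + 0.2·8 = 30.6.

30.60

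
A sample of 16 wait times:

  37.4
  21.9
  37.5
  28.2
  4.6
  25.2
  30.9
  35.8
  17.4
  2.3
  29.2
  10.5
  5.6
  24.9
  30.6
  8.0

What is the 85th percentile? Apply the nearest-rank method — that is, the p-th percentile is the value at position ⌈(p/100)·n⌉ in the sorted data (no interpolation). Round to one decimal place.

35.8

Sorted: 2.3, 4.6, 5.6, 8.0, 10.5, 17.4, 21.9, 24.9, 25.2, 28.2, 29.2, 30.6, 30.9, 35.8, 37.4, 37.5.
n = 16.
Position = ⌈85/100 · 16⌉ = ⌈13.6⌉ = 14.
The value at rank 14 is 35.8.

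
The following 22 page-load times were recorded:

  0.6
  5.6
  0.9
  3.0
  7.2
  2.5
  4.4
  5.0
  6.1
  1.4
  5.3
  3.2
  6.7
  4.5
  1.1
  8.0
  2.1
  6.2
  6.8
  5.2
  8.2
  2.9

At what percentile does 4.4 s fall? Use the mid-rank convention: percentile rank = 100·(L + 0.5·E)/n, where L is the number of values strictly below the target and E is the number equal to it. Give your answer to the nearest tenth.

43.2

Sorted: 0.6, 0.9, 1.1, 1.4, 2.1, 2.5, 2.9, 3.0, 3.2, 4.4, 4.5, 5.0, 5.2, 5.3, 5.6, 6.1, 6.2, 6.7, 6.8, 7.2, 8.0, 8.2.
Count below 4.4: L = 9; count equal: E = 1; n = 22.
Percentile rank = 100·(9 + 0.5·1)/22 = 100·9.5/22 = 43.18.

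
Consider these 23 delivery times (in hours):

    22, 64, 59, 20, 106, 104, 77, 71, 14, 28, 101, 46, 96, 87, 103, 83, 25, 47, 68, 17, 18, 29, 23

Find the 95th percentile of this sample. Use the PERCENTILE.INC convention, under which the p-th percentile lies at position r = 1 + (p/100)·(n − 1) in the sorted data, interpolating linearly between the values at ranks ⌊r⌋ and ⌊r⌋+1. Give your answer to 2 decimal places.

Sorted: 14, 17, 18, 20, 22, 23, 25, 28, 29, 46, 47, 59, 64, 68, 71, 77, 83, 87, 96, 101, 103, 104, 106.
n = 23.
r = 1 + (95/100)·(23 − 1) = 1 + 20.9 = 21.9.
Rank 21 is 103 and rank 22 is 104.
Interpolate: 103 + 0.9·(104 − 103) = 103 + 0.9·1 = 103.9.

103.90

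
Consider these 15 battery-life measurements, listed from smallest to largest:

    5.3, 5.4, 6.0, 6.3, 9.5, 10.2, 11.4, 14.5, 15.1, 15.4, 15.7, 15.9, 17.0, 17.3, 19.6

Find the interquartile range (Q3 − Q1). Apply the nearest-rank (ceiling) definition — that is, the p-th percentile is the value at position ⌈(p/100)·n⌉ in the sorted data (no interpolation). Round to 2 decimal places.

n = 15.
P25: rank ⌈25/100·15⌉ = 4 → 6.3.
P75: rank ⌈75/100·15⌉ = 12 → 15.9.
Difference: 15.9 − 6.3 = 9.6.

9.60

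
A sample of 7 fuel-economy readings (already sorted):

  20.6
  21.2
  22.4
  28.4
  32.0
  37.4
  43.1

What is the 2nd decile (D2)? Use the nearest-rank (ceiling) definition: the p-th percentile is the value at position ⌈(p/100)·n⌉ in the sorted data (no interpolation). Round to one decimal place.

n = 7.
Position = ⌈20/100 · 7⌉ = ⌈1.4⌉ = 2.
The value at rank 2 is 21.2.

21.2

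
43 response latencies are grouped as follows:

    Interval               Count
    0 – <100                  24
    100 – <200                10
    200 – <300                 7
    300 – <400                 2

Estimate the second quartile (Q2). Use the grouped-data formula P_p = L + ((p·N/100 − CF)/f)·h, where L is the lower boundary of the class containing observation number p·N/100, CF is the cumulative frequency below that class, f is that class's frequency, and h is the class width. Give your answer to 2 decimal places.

89.58

N = 43; target position k = 50/100 · 43 = 21.5.
Cumulative frequencies: 24, 34, 41, 43.
Observation 21.5 falls in the class 0 – <100.
L = 0, CF = 0, f = 24, h = 100.
P50 = 0 + ((21.5 − 0)/24)·100 = 0 + 89.5833 = 89.5833.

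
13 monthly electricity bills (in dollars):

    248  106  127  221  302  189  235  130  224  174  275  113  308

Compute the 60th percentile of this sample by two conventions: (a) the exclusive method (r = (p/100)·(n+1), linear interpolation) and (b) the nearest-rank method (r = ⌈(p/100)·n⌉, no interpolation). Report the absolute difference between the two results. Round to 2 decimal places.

Sorted: 106, 113, 127, 130, 174, 189, 221, 224, 235, 248, 275, 302, 308.
n = 13.
(a) r = 8.4; between ranks 8 (224) and 9 (235): 228.4.
(b) the nearest-rank method: rank 8 → 224.
|228.4 − 224| = 4.4.

4.40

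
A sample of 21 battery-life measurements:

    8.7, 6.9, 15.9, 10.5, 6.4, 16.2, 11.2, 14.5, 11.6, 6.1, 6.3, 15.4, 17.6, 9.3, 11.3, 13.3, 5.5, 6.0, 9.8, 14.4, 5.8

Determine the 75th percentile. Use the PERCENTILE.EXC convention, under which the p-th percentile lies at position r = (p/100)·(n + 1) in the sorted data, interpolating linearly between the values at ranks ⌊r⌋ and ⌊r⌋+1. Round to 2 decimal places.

Sorted: 5.5, 5.8, 6.0, 6.1, 6.3, 6.4, 6.9, 8.7, 9.3, 9.8, 10.5, 11.2, 11.3, 11.6, 13.3, 14.4, 14.5, 15.4, 15.9, 16.2, 17.6.
n = 21.
r = (75/100)·(21 + 1) = 16.5.
Rank 16 is 14.4 and rank 17 is 14.5.
Interpolate: 14.4 + 0.5·(14.5 − 14.4) = 14.4 + 0.5·0.1 = 14.45.

14.45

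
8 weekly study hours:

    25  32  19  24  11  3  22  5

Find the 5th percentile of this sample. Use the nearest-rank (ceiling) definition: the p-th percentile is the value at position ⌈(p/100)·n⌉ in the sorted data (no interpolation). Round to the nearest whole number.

Sorted: 3, 5, 11, 19, 22, 24, 25, 32.
n = 8.
Position = ⌈5/100 · 8⌉ = ⌈0.4⌉ = 1.
The value at rank 1 is 3.

3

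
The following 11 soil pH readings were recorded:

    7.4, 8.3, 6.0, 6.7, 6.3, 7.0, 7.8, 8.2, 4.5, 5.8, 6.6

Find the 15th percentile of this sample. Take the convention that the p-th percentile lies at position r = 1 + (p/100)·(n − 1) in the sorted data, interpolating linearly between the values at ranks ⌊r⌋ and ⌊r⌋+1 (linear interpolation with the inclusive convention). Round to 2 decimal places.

5.90

Sorted: 4.5, 5.8, 6.0, 6.3, 6.6, 6.7, 7.0, 7.4, 7.8, 8.2, 8.3.
n = 11.
r = 1 + (15/100)·(11 − 1) = 1 + 1.5 = 2.5.
Rank 2 is 5.8 and rank 3 is 6.0.
Interpolate: 5.8 + 0.5·(6.0 − 5.8) = 5.8 + 0.5·0.2 = 5.9.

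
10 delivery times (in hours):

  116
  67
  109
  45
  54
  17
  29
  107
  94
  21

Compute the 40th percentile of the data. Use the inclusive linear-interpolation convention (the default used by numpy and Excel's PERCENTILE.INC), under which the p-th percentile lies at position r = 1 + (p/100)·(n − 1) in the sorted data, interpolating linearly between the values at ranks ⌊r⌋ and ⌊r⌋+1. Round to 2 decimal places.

50.40

Sorted: 17, 21, 29, 45, 54, 67, 94, 107, 109, 116.
n = 10.
r = 1 + (40/100)·(10 − 1) = 1 + 3.6 = 4.6.
Rank 4 is 45 and rank 5 is 54.
Interpolate: 45 + 0.6·(54 − 45) = 45 + 0.6·9 = 50.4.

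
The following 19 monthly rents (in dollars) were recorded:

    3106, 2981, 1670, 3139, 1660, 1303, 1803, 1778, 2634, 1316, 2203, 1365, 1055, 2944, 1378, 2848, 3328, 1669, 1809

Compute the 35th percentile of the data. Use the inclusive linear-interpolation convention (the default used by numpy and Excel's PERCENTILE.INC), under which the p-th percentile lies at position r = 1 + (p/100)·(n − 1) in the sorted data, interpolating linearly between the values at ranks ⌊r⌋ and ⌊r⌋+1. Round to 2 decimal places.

Sorted: 1055, 1303, 1316, 1365, 1378, 1660, 1669, 1670, 1778, 1803, 1809, 2203, 2634, 2848, 2944, 2981, 3106, 3139, 3328.
n = 19.
r = 1 + (35/100)·(19 − 1) = 1 + 6.3 = 7.3.
Rank 7 is 1669 and rank 8 is 1670.
Interpolate: 1669 + 0.3·(1670 − 1669) = 1669 + 0.3·1 = 1669.3.

1669.30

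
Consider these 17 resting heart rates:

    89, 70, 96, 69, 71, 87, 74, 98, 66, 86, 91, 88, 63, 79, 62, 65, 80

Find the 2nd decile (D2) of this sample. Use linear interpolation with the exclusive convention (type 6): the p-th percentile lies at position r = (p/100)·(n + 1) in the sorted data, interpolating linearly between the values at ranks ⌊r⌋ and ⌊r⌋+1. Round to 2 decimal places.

Sorted: 62, 63, 65, 66, 69, 70, 71, 74, 79, 80, 86, 87, 88, 89, 91, 96, 98.
n = 17.
r = (20/100)·(17 + 1) = 3.6.
Rank 3 is 65 and rank 4 is 66.
Interpolate: 65 + 0.6·(66 − 65) = 65 + 0.6·1 = 65.6.

65.60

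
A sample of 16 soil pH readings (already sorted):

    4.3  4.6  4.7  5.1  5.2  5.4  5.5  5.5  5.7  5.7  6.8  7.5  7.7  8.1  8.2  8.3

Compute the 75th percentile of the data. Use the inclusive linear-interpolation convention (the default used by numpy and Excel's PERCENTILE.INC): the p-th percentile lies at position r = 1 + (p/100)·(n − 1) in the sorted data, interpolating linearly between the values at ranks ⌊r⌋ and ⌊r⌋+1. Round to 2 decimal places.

n = 16.
r = 1 + (75/100)·(16 − 1) = 1 + 11.25 = 12.25.
Rank 12 is 7.5 and rank 13 is 7.7.
Interpolate: 7.5 + 0.25·(7.7 − 7.5) = 7.5 + 0.25·0.2 = 7.55.

7.55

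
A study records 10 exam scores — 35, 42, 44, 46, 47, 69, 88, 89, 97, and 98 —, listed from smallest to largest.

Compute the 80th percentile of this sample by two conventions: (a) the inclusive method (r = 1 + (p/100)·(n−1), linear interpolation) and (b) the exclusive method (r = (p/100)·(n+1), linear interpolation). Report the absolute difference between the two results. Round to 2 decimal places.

n = 10.
(a) r = 8.2; between ranks 8 (89) and 9 (97): 90.6.
(b) r = 8.8; between ranks 8 (89) and 9 (97): 95.4.
|90.6 − 95.4| = 4.8.

4.80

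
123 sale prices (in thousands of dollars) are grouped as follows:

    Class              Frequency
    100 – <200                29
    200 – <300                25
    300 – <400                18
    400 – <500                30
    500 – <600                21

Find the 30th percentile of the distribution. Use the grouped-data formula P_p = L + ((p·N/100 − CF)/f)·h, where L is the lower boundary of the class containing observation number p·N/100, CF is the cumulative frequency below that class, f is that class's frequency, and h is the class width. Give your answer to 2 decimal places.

231.60

N = 123; target position k = 30/100 · 123 = 36.9.
Cumulative frequencies: 29, 54, 72, 102, 123.
Observation 36.9 falls in the class 200 – <300.
L = 200, CF = 29, f = 25, h = 100.
P30 = 200 + ((36.9 − 29)/25)·100 = 200 + 31.6 = 231.6.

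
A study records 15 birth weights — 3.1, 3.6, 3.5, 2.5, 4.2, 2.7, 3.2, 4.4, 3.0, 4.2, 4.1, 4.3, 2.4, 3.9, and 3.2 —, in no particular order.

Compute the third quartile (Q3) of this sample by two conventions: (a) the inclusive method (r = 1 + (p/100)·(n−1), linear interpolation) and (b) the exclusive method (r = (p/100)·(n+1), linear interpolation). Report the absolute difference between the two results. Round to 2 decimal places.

Sorted: 2.4, 2.5, 2.7, 3.0, 3.1, 3.2, 3.2, 3.5, 3.6, 3.9, 4.1, 4.2, 4.2, 4.3, 4.4.
n = 15.
(a) r = 11.5; between ranks 11 (4.1) and 12 (4.2): 4.15.
(b) r = 12 → value at rank 12 = 4.2.
|4.15 − 4.2| = 0.05.

0.05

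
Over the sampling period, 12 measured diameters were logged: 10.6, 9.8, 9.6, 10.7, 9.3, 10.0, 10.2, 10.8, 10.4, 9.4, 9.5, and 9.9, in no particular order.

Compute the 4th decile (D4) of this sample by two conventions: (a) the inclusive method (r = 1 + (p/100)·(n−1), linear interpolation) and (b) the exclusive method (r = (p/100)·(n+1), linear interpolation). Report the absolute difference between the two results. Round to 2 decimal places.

Sorted: 9.3, 9.4, 9.5, 9.6, 9.8, 9.9, 10.0, 10.2, 10.4, 10.6, 10.7, 10.8.
n = 12.
(a) r = 5.4; between ranks 5 (9.8) and 6 (9.9): 9.84.
(b) r = 5.2; between ranks 5 (9.8) and 6 (9.9): 9.82.
|9.84 − 9.82| = 0.02.

0.02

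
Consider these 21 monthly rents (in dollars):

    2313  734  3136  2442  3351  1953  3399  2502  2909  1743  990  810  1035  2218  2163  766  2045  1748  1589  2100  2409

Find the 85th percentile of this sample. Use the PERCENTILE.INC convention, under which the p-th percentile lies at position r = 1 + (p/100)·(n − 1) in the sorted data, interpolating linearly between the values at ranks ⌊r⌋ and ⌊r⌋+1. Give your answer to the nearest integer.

Sorted: 734, 766, 810, 990, 1035, 1589, 1743, 1748, 1953, 2045, 2100, 2163, 2218, 2313, 2409, 2442, 2502, 2909, 3136, 3351, 3399.
n = 21.
r = 1 + (85/100)·(21 − 1) = 1 + 17 = 18.
r is an integer, so P85 is the value at rank 18: 2909.

2909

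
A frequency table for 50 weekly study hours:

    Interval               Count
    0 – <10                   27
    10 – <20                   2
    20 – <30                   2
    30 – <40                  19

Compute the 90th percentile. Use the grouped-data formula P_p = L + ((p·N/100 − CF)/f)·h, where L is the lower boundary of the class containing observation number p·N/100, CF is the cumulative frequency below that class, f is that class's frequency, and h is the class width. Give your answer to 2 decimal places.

37.37

N = 50; target position k = 90/100 · 50 = 45.
Cumulative frequencies: 27, 29, 31, 50.
Observation 45 falls in the class 30 – <40.
L = 30, CF = 31, f = 19, h = 10.
P90 = 30 + ((45 − 31)/19)·10 = 30 + 7.36842 = 37.3684.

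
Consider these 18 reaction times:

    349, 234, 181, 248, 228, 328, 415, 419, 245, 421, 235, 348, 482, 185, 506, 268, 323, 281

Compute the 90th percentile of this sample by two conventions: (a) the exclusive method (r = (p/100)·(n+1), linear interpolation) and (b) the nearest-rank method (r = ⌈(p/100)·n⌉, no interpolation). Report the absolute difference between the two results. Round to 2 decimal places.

2.40

Sorted: 181, 185, 228, 234, 235, 245, 248, 268, 281, 323, 328, 348, 349, 415, 419, 421, 482, 506.
n = 18.
(a) r = 17.1; between ranks 17 (482) and 18 (506): 484.4.
(b) the nearest-rank method: rank 17 → 482.
|484.4 − 482| = 2.4.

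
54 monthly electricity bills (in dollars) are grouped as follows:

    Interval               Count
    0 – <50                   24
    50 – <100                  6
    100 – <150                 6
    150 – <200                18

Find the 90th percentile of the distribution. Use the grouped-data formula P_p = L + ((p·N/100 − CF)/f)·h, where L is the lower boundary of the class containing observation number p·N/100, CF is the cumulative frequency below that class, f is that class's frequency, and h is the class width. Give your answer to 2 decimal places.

N = 54; target position k = 90/100 · 54 = 48.6.
Cumulative frequencies: 24, 30, 36, 54.
Observation 48.6 falls in the class 150 – <200.
L = 150, CF = 36, f = 18, h = 50.
P90 = 150 + ((48.6 − 36)/18)·50 = 150 + 35 = 185.

185.00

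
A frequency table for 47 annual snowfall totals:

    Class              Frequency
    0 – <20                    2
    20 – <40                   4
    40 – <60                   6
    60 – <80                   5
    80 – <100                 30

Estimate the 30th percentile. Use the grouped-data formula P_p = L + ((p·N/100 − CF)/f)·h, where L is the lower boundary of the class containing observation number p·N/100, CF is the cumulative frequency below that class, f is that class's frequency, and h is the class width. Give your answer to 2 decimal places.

68.40

N = 47; target position k = 30/100 · 47 = 14.1.
Cumulative frequencies: 2, 6, 12, 17, 47.
Observation 14.1 falls in the class 60 – <80.
L = 60, CF = 12, f = 5, h = 20.
P30 = 60 + ((14.1 − 12)/5)·20 = 60 + 8.4 = 68.4.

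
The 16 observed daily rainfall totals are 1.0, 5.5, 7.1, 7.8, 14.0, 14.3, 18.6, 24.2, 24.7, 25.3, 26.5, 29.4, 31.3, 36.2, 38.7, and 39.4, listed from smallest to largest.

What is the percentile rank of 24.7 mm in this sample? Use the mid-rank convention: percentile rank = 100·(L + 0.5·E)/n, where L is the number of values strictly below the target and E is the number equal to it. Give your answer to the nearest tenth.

53.1

Count below 24.7: L = 8; count equal: E = 1; n = 16.
Percentile rank = 100·(8 + 0.5·1)/16 = 100·8.5/16 = 53.12.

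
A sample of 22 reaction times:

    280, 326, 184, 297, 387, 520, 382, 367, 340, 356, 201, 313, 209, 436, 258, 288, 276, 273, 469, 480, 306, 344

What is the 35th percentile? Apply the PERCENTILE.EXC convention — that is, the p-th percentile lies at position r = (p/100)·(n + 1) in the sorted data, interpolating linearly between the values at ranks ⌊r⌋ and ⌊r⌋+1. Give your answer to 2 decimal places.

Sorted: 184, 201, 209, 258, 273, 276, 280, 288, 297, 306, 313, 326, 340, 344, 356, 367, 382, 387, 436, 469, 480, 520.
n = 22.
r = (35/100)·(22 + 1) = 8.05.
Rank 8 is 288 and rank 9 is 297.
Interpolate: 288 + 0.05·(297 − 288) = 288 + 0.05·9 = 288.45.

288.45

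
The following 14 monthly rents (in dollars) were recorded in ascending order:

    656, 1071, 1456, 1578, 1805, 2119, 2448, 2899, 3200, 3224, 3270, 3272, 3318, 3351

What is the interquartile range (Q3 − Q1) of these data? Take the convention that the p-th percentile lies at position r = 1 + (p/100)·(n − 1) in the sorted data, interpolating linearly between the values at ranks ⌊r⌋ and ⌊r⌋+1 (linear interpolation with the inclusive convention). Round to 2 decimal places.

1623.75

n = 14.
P25: r = 4.25; ranks 4–5 are 1578, 1805; interpolating gives 1634.75.
P75: r = 10.75; ranks 10–11 are 3224, 3270; interpolating gives 3258.5.
Difference: 3258.5 − 1634.75 = 1623.75.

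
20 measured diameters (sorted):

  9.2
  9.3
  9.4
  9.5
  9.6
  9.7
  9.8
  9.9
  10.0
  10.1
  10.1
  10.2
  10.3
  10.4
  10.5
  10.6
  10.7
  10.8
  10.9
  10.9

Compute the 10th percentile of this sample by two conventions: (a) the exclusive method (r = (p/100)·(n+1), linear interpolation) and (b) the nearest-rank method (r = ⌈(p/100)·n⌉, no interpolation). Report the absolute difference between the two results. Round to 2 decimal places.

n = 20.
(a) r = 2.1; between ranks 2 (9.3) and 3 (9.4): 9.31.
(b) the nearest-rank method: rank 2 → 9.3.
|9.31 − 9.3| = 0.01.

0.01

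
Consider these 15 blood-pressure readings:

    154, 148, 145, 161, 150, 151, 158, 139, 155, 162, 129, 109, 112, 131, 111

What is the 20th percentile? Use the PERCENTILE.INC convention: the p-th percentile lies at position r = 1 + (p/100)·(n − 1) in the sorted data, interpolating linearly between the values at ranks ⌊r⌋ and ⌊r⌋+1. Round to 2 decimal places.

125.60

Sorted: 109, 111, 112, 129, 131, 139, 145, 148, 150, 151, 154, 155, 158, 161, 162.
n = 15.
r = 1 + (20/100)·(15 − 1) = 1 + 2.8 = 3.8.
Rank 3 is 112 and rank 4 is 129.
Interpolate: 112 + 0.8·(129 − 112) = 112 + 0.8·17 = 125.6.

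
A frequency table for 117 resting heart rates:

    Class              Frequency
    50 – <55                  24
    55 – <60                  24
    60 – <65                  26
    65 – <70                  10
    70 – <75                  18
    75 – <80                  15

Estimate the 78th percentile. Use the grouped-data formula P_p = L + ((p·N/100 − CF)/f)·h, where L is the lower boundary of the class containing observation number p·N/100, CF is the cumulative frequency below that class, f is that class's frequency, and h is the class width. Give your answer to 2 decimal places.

72.02

N = 117; target position k = 78/100 · 117 = 91.26.
Cumulative frequencies: 24, 48, 74, 84, 102, 117.
Observation 91.26 falls in the class 70 – <75.
L = 70, CF = 84, f = 18, h = 5.
P78 = 70 + ((91.26 − 84)/18)·5 = 70 + 2.01667 = 72.0167.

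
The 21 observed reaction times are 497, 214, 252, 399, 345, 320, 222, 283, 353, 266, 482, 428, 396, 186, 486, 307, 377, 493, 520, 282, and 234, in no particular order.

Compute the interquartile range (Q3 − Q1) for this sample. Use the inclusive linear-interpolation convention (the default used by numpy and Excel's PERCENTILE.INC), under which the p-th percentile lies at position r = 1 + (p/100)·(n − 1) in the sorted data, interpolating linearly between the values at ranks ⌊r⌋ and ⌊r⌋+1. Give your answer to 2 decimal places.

162.00

Sorted: 186, 214, 222, 234, 252, 266, 282, 283, 307, 320, 345, 353, 377, 396, 399, 428, 482, 486, 493, 497, 520.
n = 21.
P25: r = 6 (integer) → 266.
P75: r = 16 (integer) → 428.
Difference: 428 − 266 = 162.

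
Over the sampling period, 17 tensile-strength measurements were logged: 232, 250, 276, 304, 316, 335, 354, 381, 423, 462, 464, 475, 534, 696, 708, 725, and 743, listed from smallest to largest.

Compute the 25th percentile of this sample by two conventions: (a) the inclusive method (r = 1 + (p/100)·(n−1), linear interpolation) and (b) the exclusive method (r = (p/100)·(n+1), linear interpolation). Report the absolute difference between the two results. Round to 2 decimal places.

6.00

n = 17.
(a) r = 5 → value at rank 5 = 316.
(b) r = 4.5; between ranks 4 (304) and 5 (316): 310.
|316 − 310| = 6.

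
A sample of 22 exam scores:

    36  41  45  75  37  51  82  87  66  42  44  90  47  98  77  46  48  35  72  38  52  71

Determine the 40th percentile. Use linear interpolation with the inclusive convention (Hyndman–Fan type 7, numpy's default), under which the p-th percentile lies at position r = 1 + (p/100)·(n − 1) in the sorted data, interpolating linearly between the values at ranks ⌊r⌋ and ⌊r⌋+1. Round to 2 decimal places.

Sorted: 35, 36, 37, 38, 41, 42, 44, 45, 46, 47, 48, 51, 52, 66, 71, 72, 75, 77, 82, 87, 90, 98.
n = 22.
r = 1 + (40/100)·(22 − 1) = 1 + 8.4 = 9.4.
Rank 9 is 46 and rank 10 is 47.
Interpolate: 46 + 0.4·(47 − 46) = 46 + 0.4·1 = 46.4.

46.40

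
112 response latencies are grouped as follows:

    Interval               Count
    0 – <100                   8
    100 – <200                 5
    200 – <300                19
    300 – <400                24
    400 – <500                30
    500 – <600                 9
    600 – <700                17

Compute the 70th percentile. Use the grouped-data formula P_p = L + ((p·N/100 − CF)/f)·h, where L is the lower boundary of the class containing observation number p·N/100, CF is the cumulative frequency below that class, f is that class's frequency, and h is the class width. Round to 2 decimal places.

N = 112; target position k = 70/100 · 112 = 78.4.
Cumulative frequencies: 8, 13, 32, 56, 86, 95, 112.
Observation 78.4 falls in the class 400 – <500.
L = 400, CF = 56, f = 30, h = 100.
P70 = 400 + ((78.4 − 56)/30)·100 = 400 + 74.6667 = 474.667.

474.67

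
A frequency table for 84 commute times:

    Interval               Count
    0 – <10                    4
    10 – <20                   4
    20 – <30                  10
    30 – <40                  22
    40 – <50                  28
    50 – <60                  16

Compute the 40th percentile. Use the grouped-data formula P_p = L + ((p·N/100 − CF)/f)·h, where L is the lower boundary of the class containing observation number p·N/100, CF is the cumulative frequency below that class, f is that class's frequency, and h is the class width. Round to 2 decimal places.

N = 84; target position k = 40/100 · 84 = 33.6.
Cumulative frequencies: 4, 8, 18, 40, 68, 84.
Observation 33.6 falls in the class 30 – <40.
L = 30, CF = 18, f = 22, h = 10.
P40 = 30 + ((33.6 − 18)/22)·10 = 30 + 7.09091 = 37.0909.

37.09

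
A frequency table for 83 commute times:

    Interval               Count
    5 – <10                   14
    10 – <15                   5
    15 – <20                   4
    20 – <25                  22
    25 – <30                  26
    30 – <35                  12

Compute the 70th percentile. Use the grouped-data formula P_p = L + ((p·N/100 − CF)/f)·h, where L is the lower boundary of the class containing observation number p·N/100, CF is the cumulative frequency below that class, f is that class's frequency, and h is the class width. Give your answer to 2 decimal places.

27.52

N = 83; target position k = 70/100 · 83 = 58.1.
Cumulative frequencies: 14, 19, 23, 45, 71, 83.
Observation 58.1 falls in the class 25 – <30.
L = 25, CF = 45, f = 26, h = 5.
P70 = 25 + ((58.1 − 45)/26)·5 = 25 + 2.51923 = 27.5192.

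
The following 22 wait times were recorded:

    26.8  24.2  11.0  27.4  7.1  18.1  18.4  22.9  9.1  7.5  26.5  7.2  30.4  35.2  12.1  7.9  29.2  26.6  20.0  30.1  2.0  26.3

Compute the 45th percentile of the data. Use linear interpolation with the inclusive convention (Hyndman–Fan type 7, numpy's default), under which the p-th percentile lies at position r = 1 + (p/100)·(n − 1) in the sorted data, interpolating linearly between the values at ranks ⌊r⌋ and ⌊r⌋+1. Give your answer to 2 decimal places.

19.12

Sorted: 2.0, 7.1, 7.2, 7.5, 7.9, 9.1, 11.0, 12.1, 18.1, 18.4, 20.0, 22.9, 24.2, 26.3, 26.5, 26.6, 26.8, 27.4, 29.2, 30.1, 30.4, 35.2.
n = 22.
r = 1 + (45/100)·(22 − 1) = 1 + 9.45 = 10.45.
Rank 10 is 18.4 and rank 11 is 20.0.
Interpolate: 18.4 + 0.45·(20.0 − 18.4) = 18.4 + 0.45·1.6 = 19.12.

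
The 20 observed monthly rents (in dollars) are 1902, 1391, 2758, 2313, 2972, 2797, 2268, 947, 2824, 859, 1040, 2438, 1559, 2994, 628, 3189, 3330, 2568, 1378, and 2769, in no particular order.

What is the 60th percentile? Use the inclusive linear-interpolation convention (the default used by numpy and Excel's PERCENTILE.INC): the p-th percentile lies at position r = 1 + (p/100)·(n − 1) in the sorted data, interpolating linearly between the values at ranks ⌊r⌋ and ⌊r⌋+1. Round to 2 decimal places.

Sorted: 628, 859, 947, 1040, 1378, 1391, 1559, 1902, 2268, 2313, 2438, 2568, 2758, 2769, 2797, 2824, 2972, 2994, 3189, 3330.
n = 20.
r = 1 + (60/100)·(20 − 1) = 1 + 11.4 = 12.4.
Rank 12 is 2568 and rank 13 is 2758.
Interpolate: 2568 + 0.4·(2758 − 2568) = 2568 + 0.4·190 = 2644.

2644.00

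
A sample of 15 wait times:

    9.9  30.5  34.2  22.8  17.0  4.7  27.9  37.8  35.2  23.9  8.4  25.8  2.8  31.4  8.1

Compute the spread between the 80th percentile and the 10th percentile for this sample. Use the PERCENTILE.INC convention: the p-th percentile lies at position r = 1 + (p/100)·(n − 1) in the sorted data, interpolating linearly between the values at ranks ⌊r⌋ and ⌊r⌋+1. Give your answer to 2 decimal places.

Sorted: 2.8, 4.7, 8.1, 8.4, 9.9, 17.0, 22.8, 23.9, 25.8, 27.9, 30.5, 31.4, 34.2, 35.2, 37.8.
n = 15.
P10: r = 2.4; ranks 2–3 are 4.7, 8.1; interpolating gives 6.06.
P80: r = 12.2; ranks 12–13 are 31.4, 34.2; interpolating gives 31.96.
Difference: 31.96 − 6.06 = 25.9.

25.90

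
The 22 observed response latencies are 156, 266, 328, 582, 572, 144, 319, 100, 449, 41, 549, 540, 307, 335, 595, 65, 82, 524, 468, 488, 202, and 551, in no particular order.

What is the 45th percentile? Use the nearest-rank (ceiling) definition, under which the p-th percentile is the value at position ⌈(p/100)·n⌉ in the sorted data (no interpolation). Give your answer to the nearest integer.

319

Sorted: 41, 65, 82, 100, 144, 156, 202, 266, 307, 319, 328, 335, 449, 468, 488, 524, 540, 549, 551, 572, 582, 595.
n = 22.
Position = ⌈45/100 · 22⌉ = ⌈9.9⌉ = 10.
The value at rank 10 is 319.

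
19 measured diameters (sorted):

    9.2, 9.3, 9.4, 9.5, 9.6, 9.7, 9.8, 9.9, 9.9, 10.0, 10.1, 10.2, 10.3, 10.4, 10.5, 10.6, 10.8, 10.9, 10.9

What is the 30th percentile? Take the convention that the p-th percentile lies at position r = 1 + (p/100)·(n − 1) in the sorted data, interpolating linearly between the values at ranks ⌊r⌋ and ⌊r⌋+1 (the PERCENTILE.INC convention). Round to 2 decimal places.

9.74

n = 19.
r = 1 + (30/100)·(19 − 1) = 1 + 5.4 = 6.4.
Rank 6 is 9.7 and rank 7 is 9.8.
Interpolate: 9.7 + 0.4·(9.8 − 9.7) = 9.7 + 0.4·0.1 = 9.74.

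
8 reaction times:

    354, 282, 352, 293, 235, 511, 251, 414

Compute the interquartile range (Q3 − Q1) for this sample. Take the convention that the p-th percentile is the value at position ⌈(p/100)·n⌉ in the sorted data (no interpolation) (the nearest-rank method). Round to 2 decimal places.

103.00

Sorted: 235, 251, 282, 293, 352, 354, 414, 511.
n = 8.
P25: rank ⌈25/100·8⌉ = 2 → 251.
P75: rank ⌈75/100·8⌉ = 6 → 354.
Difference: 354 − 251 = 103.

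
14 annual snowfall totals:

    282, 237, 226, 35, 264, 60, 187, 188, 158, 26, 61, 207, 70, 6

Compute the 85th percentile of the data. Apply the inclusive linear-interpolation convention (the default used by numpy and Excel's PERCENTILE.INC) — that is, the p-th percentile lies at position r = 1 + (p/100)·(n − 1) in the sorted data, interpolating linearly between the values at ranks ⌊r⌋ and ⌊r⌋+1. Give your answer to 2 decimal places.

Sorted: 6, 26, 35, 60, 61, 70, 158, 187, 188, 207, 226, 237, 264, 282.
n = 14.
r = 1 + (85/100)·(14 − 1) = 1 + 11.05 = 12.05.
Rank 12 is 237 and rank 13 is 264.
Interpolate: 237 + 0.05·(264 − 237) = 237 + 0.05·27 = 238.35.

238.35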